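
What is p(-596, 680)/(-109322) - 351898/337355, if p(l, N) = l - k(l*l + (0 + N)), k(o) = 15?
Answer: -814129133/784687730 ≈ -1.0375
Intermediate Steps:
p(l, N) = -15 + l (p(l, N) = l - 1*15 = l - 15 = -15 + l)
p(-596, 680)/(-109322) - 351898/337355 = (-15 - 596)/(-109322) - 351898/337355 = -611*(-1/109322) - 351898*1/337355 = 13/2326 - 351898/337355 = -814129133/784687730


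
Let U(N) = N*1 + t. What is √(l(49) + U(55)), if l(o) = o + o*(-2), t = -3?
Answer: √3 ≈ 1.7320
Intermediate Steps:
l(o) = -o (l(o) = o - 2*o = -o)
U(N) = -3 + N (U(N) = N*1 - 3 = N - 3 = -3 + N)
√(l(49) + U(55)) = √(-1*49 + (-3 + 55)) = √(-49 + 52) = √3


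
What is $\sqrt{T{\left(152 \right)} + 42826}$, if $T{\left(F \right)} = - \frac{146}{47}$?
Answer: $\frac{2 \sqrt{23648943}}{47} \approx 206.94$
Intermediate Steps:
$T{\left(F \right)} = - \frac{146}{47}$ ($T{\left(F \right)} = \left(-146\right) \frac{1}{47} = - \frac{146}{47}$)
$\sqrt{T{\left(152 \right)} + 42826} = \sqrt{- \frac{146}{47} + 42826} = \sqrt{\frac{2012676}{47}} = \frac{2 \sqrt{23648943}}{47}$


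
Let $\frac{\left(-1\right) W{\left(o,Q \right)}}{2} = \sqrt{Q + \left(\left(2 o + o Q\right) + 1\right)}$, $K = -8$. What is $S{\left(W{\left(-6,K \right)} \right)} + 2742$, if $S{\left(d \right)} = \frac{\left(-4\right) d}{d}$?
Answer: $2738$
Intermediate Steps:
$W{\left(o,Q \right)} = - 2 \sqrt{1 + Q + 2 o + Q o}$ ($W{\left(o,Q \right)} = - 2 \sqrt{Q + \left(\left(2 o + o Q\right) + 1\right)} = - 2 \sqrt{Q + \left(\left(2 o + Q o\right) + 1\right)} = - 2 \sqrt{Q + \left(1 + 2 o + Q o\right)} = - 2 \sqrt{1 + Q + 2 o + Q o}$)
$S{\left(d \right)} = -4$
$S{\left(W{\left(-6,K \right)} \right)} + 2742 = -4 + 2742 = 2738$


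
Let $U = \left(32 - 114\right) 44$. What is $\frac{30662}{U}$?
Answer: $- \frac{15331}{1804} \approx -8.4983$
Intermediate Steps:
$U = -3608$ ($U = \left(-82\right) 44 = -3608$)
$\frac{30662}{U} = \frac{30662}{-3608} = 30662 \left(- \frac{1}{3608}\right) = - \frac{15331}{1804}$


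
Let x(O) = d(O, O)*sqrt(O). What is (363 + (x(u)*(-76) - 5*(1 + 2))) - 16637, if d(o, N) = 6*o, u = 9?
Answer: -28601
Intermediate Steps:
x(O) = 6*O**(3/2) (x(O) = (6*O)*sqrt(O) = 6*O**(3/2))
(363 + (x(u)*(-76) - 5*(1 + 2))) - 16637 = (363 + ((6*9**(3/2))*(-76) - 5*(1 + 2))) - 16637 = (363 + ((6*27)*(-76) - 5*3)) - 16637 = (363 + (162*(-76) - 15)) - 16637 = (363 + (-12312 - 15)) - 16637 = (363 - 12327) - 16637 = -11964 - 16637 = -28601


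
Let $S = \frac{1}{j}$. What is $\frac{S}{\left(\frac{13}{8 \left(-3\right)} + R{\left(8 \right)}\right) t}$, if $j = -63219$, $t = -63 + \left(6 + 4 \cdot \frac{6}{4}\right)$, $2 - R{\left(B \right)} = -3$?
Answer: $\frac{8}{114995361} \approx 6.9568 \cdot 10^{-8}$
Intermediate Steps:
$R{\left(B \right)} = 5$ ($R{\left(B \right)} = 2 - -3 = 2 + 3 = 5$)
$t = -51$ ($t = -63 + \left(6 + 4 \cdot 6 \cdot \frac{1}{4}\right) = -63 + \left(6 + 4 \cdot \frac{3}{2}\right) = -63 + \left(6 + 6\right) = -63 + 12 = -51$)
$S = - \frac{1}{63219}$ ($S = \frac{1}{-63219} = - \frac{1}{63219} \approx -1.5818 \cdot 10^{-5}$)
$\frac{S}{\left(\frac{13}{8 \left(-3\right)} + R{\left(8 \right)}\right) t} = - \frac{1}{63219 \left(\frac{13}{8 \left(-3\right)} + 5\right) \left(-51\right)} = - \frac{1}{63219 \left(\frac{13}{-24} + 5\right) \left(-51\right)} = - \frac{1}{63219 \left(13 \left(- \frac{1}{24}\right) + 5\right) \left(-51\right)} = - \frac{1}{63219 \left(- \frac{13}{24} + 5\right) \left(-51\right)} = - \frac{1}{63219 \cdot \frac{107}{24} \left(-51\right)} = - \frac{1}{63219 \left(- \frac{1819}{8}\right)} = \left(- \frac{1}{63219}\right) \left(- \frac{8}{1819}\right) = \frac{8}{114995361}$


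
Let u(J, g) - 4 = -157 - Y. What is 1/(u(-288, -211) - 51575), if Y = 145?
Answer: -1/51873 ≈ -1.9278e-5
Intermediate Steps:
u(J, g) = -298 (u(J, g) = 4 + (-157 - 1*145) = 4 + (-157 - 145) = 4 - 302 = -298)
1/(u(-288, -211) - 51575) = 1/(-298 - 51575) = 1/(-51873) = -1/51873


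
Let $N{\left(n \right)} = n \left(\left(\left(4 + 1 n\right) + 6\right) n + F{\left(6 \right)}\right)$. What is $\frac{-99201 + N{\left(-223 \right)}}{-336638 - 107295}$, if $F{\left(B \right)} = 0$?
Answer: $\frac{1527354}{63419} \approx 24.084$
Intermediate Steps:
$N{\left(n \right)} = n^{2} \left(10 + n\right)$ ($N{\left(n \right)} = n \left(\left(\left(4 + 1 n\right) + 6\right) n + 0\right) = n \left(\left(\left(4 + n\right) + 6\right) n + 0\right) = n \left(\left(10 + n\right) n + 0\right) = n \left(n \left(10 + n\right) + 0\right) = n n \left(10 + n\right) = n^{2} \left(10 + n\right)$)
$\frac{-99201 + N{\left(-223 \right)}}{-336638 - 107295} = \frac{-99201 + \left(-223\right)^{2} \left(10 - 223\right)}{-336638 - 107295} = \frac{-99201 + 49729 \left(-213\right)}{-443933} = \left(-99201 - 10592277\right) \left(- \frac{1}{443933}\right) = \left(-10691478\right) \left(- \frac{1}{443933}\right) = \frac{1527354}{63419}$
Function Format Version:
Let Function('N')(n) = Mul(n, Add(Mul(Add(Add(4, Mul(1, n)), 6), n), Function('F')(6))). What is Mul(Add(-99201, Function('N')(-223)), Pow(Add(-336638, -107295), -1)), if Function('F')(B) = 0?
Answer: Rational(1527354, 63419) ≈ 24.084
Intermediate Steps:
Function('N')(n) = Mul(Pow(n, 2), Add(10, n)) (Function('N')(n) = Mul(n, Add(Mul(Add(Add(4, Mul(1, n)), 6), n), 0)) = Mul(n, Add(Mul(Add(Add(4, n), 6), n), 0)) = Mul(n, Add(Mul(Add(10, n), n), 0)) = Mul(n, Add(Mul(n, Add(10, n)), 0)) = Mul(n, Mul(n, Add(10, n))) = Mul(Pow(n, 2), Add(10, n)))
Mul(Add(-99201, Function('N')(-223)), Pow(Add(-336638, -107295), -1)) = Mul(Add(-99201, Mul(Pow(-223, 2), Add(10, -223))), Pow(Add(-336638, -107295), -1)) = Mul(Add(-99201, Mul(49729, -213)), Pow(-443933, -1)) = Mul(Add(-99201, -10592277), Rational(-1, 443933)) = Mul(-10691478, Rational(-1, 443933)) = Rational(1527354, 63419)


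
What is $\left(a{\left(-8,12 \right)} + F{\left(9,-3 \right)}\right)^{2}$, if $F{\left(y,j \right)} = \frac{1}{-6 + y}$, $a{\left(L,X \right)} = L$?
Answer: $\frac{529}{9} \approx 58.778$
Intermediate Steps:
$\left(a{\left(-8,12 \right)} + F{\left(9,-3 \right)}\right)^{2} = \left(-8 + \frac{1}{-6 + 9}\right)^{2} = \left(-8 + \frac{1}{3}\right)^{2} = \left(- \frac{23}{3}\right)^{2} = \frac{529}{9}$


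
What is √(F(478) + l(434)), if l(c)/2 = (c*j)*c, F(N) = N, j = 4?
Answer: √1507326 ≈ 1227.7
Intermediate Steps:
l(c) = 8*c² (l(c) = 2*((c*4)*c) = 2*((4*c)*c) = 2*(4*c²) = 8*c²)
√(F(478) + l(434)) = √(478 + 8*434²) = √(478 + 8*188356) = √(478 + 1506848) = √1507326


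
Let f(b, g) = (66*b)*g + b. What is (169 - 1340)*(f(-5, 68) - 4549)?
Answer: 31609974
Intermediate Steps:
f(b, g) = b + 66*b*g (f(b, g) = 66*b*g + b = b + 66*b*g)
(169 - 1340)*(f(-5, 68) - 4549) = (169 - 1340)*(-5*(1 + 66*68) - 4549) = -1171*(-5*(1 + 4488) - 4549) = -1171*(-5*4489 - 4549) = -1171*(-22445 - 4549) = -1171*(-26994) = 31609974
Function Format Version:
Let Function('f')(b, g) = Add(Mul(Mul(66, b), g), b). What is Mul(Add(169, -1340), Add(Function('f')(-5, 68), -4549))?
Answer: 31609974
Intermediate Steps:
Function('f')(b, g) = Add(b, Mul(66, b, g)) (Function('f')(b, g) = Add(Mul(66, b, g), b) = Add(b, Mul(66, b, g)))
Mul(Add(169, -1340), Add(Function('f')(-5, 68), -4549)) = Mul(Add(169, -1340), Add(Mul(-5, Add(1, Mul(66, 68))), -4549)) = Mul(-1171, Add(Mul(-5, Add(1, 4488)), -4549)) = Mul(-1171, Add(Mul(-5, 4489), -4549)) = Mul(-1171, Add(-22445, -4549)) = Mul(-1171, -26994) = 31609974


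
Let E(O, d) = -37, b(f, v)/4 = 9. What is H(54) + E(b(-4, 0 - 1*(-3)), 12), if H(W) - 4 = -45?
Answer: -78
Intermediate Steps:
b(f, v) = 36 (b(f, v) = 4*9 = 36)
H(W) = -41 (H(W) = 4 - 45 = -41)
H(54) + E(b(-4, 0 - 1*(-3)), 12) = -41 - 37 = -78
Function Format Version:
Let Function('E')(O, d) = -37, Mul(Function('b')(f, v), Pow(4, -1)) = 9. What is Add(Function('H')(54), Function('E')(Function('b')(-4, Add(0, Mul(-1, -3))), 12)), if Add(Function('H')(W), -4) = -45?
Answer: -78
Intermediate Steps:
Function('b')(f, v) = 36 (Function('b')(f, v) = Mul(4, 9) = 36)
Function('H')(W) = -41 (Function('H')(W) = Add(4, -45) = -41)
Add(Function('H')(54), Function('E')(Function('b')(-4, Add(0, Mul(-1, -3))), 12)) = Add(-41, -37) = -78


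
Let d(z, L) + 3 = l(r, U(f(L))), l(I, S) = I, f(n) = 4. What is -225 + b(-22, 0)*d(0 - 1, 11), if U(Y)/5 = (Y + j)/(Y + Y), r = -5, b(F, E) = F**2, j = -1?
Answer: -4097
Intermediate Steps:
U(Y) = 5*(-1 + Y)/(2*Y) (U(Y) = 5*((Y - 1)/(Y + Y)) = 5*((-1 + Y)/((2*Y))) = 5*((-1 + Y)*(1/(2*Y))) = 5*((-1 + Y)/(2*Y)) = 5*(-1 + Y)/(2*Y))
d(z, L) = -8 (d(z, L) = -3 - 5 = -8)
-225 + b(-22, 0)*d(0 - 1, 11) = -225 + (-22)**2*(-8) = -225 + 484*(-8) = -225 - 3872 = -4097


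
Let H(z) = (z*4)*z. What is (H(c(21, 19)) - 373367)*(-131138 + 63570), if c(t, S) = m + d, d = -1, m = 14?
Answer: 25181985488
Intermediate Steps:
c(t, S) = 13 (c(t, S) = 14 - 1 = 13)
H(z) = 4*z² (H(z) = (4*z)*z = 4*z²)
(H(c(21, 19)) - 373367)*(-131138 + 63570) = (4*13² - 373367)*(-131138 + 63570) = (4*169 - 373367)*(-67568) = (676 - 373367)*(-67568) = -372691*(-67568) = 25181985488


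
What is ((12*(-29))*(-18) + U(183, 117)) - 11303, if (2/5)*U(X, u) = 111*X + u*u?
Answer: 79966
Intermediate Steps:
U(X, u) = 5*u**2/2 + 555*X/2 (U(X, u) = 5*(111*X + u*u)/2 = 5*(111*X + u**2)/2 = 5*(u**2 + 111*X)/2 = 5*u**2/2 + 555*X/2)
((12*(-29))*(-18) + U(183, 117)) - 11303 = ((12*(-29))*(-18) + ((5/2)*117**2 + (555/2)*183)) - 11303 = (-348*(-18) + ((5/2)*13689 + 101565/2)) - 11303 = (6264 + (68445/2 + 101565/2)) - 11303 = (6264 + 85005) - 11303 = 91269 - 11303 = 79966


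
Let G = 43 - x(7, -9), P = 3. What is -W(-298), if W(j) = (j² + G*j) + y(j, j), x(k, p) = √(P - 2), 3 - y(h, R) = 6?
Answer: -76285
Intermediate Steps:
y(h, R) = -3 (y(h, R) = 3 - 1*6 = 3 - 6 = -3)
x(k, p) = 1 (x(k, p) = √(3 - 2) = √1 = 1)
G = 42 (G = 43 - 1*1 = 43 - 1 = 42)
W(j) = -3 + j² + 42*j (W(j) = (j² + 42*j) - 3 = -3 + j² + 42*j)
-W(-298) = -(-3 + (-298)² + 42*(-298)) = -(-3 + 88804 - 12516) = -1*76285 = -76285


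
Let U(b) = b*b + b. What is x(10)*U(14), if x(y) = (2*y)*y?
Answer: 42000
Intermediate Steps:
U(b) = b + b² (U(b) = b² + b = b + b²)
x(y) = 2*y²
x(10)*U(14) = (2*10²)*(14*(1 + 14)) = (2*100)*(14*15) = 200*210 = 42000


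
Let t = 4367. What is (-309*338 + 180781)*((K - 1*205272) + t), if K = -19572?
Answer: -16830993703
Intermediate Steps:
(-309*338 + 180781)*((K - 1*205272) + t) = (-309*338 + 180781)*((-19572 - 1*205272) + 4367) = (-104442 + 180781)*((-19572 - 205272) + 4367) = 76339*(-224844 + 4367) = 76339*(-220477) = -16830993703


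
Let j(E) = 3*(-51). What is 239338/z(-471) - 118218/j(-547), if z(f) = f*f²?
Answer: 80733468428/104487111 ≈ 772.66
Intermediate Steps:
j(E) = -153
z(f) = f³
239338/z(-471) - 118218/j(-547) = 239338/((-471)³) - 118218/(-153) = 239338/(-104487111) - 118218*(-1/153) = 239338*(-1/104487111) + 2318/3 = -239338/104487111 + 2318/3 = 80733468428/104487111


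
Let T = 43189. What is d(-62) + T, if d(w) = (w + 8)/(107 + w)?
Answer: 215939/5 ≈ 43188.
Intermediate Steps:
d(w) = (8 + w)/(107 + w)
d(-62) + T = (8 - 62)/(107 - 62) + 43189 = -54/45 + 43189 = (1/45)*(-54) + 43189 = -6/5 + 43189 = 215939/5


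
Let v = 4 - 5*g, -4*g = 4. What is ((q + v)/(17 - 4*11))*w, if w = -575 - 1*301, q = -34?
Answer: -7300/9 ≈ -811.11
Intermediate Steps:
g = -1 (g = -¼*4 = -1)
v = 9 (v = 4 - 5*(-1) = 4 + 5 = 9)
w = -876 (w = -575 - 301 = -876)
((q + v)/(17 - 4*11))*w = ((-34 + 9)/(17 - 4*11))*(-876) = -25/(17 - 44)*(-876) = -25/(-27)*(-876) = -25*(-1/27)*(-876) = (25/27)*(-876) = -7300/9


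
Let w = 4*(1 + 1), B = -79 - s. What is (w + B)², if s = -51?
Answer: 400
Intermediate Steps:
B = -28 (B = -79 - 1*(-51) = -79 + 51 = -28)
w = 8 (w = 4*2 = 8)
(w + B)² = (8 - 28)² = (-20)² = 400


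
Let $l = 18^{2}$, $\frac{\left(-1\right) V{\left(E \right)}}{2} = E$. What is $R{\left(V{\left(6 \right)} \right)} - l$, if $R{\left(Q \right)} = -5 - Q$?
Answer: $-317$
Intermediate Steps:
$V{\left(E \right)} = - 2 E$
$l = 324$
$R{\left(V{\left(6 \right)} \right)} - l = \left(-5 - \left(-2\right) 6\right) - 324 = \left(-5 - -12\right) - 324 = \left(-5 + 12\right) - 324 = 7 - 324 = -317$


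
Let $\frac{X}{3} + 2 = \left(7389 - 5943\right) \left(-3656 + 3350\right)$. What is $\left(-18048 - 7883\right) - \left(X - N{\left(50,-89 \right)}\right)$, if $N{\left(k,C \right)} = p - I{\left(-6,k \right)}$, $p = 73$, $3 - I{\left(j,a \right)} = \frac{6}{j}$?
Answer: $1301572$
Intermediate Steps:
$I{\left(j,a \right)} = 3 - \frac{6}{j}$
$N{\left(k,C \right)} = 69$ ($N{\left(k,C \right)} = 73 - \left(3 - \frac{6}{-6}\right) = 73 - \left(3 - -1\right) = 73 - \left(3 + 1\right) = 73 - 4 = 69$)
$X = -1327434$ ($X = -6 + 3 \left(7389 - 5943\right) \left(-3656 + 3350\right) = -6 + 3 \cdot 1446 \left(-306\right) = -6 + 3 \left(-442476\right) = -6 - 1327428 = -1327434$)
$\left(-18048 - 7883\right) - \left(X - N{\left(50,-89 \right)}\right) = \left(-18048 - 7883\right) - \left(-1327434 - 69\right) = -25931 - \left(-1327434 - 69\right) = -25931 - -1327503 = -25931 + 1327503 = 1301572$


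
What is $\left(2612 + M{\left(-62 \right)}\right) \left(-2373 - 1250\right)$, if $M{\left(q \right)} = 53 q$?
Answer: $2441902$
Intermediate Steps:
$\left(2612 + M{\left(-62 \right)}\right) \left(-2373 - 1250\right) = \left(2612 + 53 \left(-62\right)\right) \left(-2373 - 1250\right) = \left(2612 - 3286\right) \left(-3623\right) = \left(-674\right) \left(-3623\right) = 2441902$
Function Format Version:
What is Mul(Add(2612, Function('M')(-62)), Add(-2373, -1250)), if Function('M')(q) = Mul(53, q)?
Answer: 2441902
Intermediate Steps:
Mul(Add(2612, Function('M')(-62)), Add(-2373, -1250)) = Mul(Add(2612, Mul(53, -62)), Add(-2373, -1250)) = Mul(Add(2612, -3286), -3623) = Mul(-674, -3623) = 2441902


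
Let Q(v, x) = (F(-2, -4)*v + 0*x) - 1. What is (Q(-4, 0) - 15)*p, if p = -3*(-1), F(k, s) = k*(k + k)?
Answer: -144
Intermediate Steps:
F(k, s) = 2*k**2 (F(k, s) = k*(2*k) = 2*k**2)
Q(v, x) = -1 + 8*v (Q(v, x) = ((2*(-2)**2)*v + 0*x) - 1 = ((2*4)*v + 0) - 1 = (8*v + 0) - 1 = 8*v - 1 = -1 + 8*v)
p = 3
(Q(-4, 0) - 15)*p = ((-1 + 8*(-4)) - 15)*3 = ((-1 - 32) - 15)*3 = (-33 - 15)*3 = -48*3 = -144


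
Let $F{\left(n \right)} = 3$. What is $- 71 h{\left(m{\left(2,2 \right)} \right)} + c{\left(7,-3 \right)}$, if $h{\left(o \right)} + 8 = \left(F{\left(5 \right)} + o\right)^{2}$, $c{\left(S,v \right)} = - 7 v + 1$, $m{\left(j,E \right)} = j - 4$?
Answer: $519$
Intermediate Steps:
$m{\left(j,E \right)} = -4 + j$
$c{\left(S,v \right)} = 1 - 7 v$
$h{\left(o \right)} = -8 + \left(3 + o\right)^{2}$
$- 71 h{\left(m{\left(2,2 \right)} \right)} + c{\left(7,-3 \right)} = - 71 \left(-8 + \left(3 + \left(-4 + 2\right)\right)^{2}\right) + \left(1 - -21\right) = - 71 \left(-8 + \left(3 - 2\right)^{2}\right) + \left(1 + 21\right) = - 71 \left(-8 + 1^{2}\right) + 22 = - 71 \left(-8 + 1\right) + 22 = \left(-71\right) \left(-7\right) + 22 = 497 + 22 = 519$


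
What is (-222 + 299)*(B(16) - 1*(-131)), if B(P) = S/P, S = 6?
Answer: 80927/8 ≈ 10116.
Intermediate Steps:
B(P) = 6/P
(-222 + 299)*(B(16) - 1*(-131)) = (-222 + 299)*(6/16 - 1*(-131)) = 77*(6*(1/16) + 131) = 77*(3/8 + 131) = 77*(1051/8) = 80927/8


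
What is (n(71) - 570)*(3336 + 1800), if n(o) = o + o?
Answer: -2198208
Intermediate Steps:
n(o) = 2*o
(n(71) - 570)*(3336 + 1800) = (2*71 - 570)*(3336 + 1800) = (142 - 570)*5136 = -428*5136 = -2198208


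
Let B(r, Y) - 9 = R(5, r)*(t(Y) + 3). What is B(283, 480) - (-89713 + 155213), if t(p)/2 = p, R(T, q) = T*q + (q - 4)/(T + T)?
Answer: 13240217/10 ≈ 1.3240e+6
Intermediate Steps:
R(T, q) = T*q + (-4 + q)/(2*T) (R(T, q) = T*q + (-4 + q)/((2*T)) = T*q + (-4 + q)*(1/(2*T)) = T*q + (-4 + q)/(2*T))
t(p) = 2*p
B(r, Y) = 9 + (3 + 2*Y)*(-⅖ + 51*r/10) (B(r, Y) = 9 + ((-2 + r/2 + r*5²)/5)*(2*Y + 3) = 9 + ((-2 + r/2 + r*25)/5)*(3 + 2*Y) = 9 + ((-2 + r/2 + 25*r)/5)*(3 + 2*Y) = 9 + ((-2 + 51*r/2)/5)*(3 + 2*Y) = 9 + (-⅖ + 51*r/10)*(3 + 2*Y) = 9 + (3 + 2*Y)*(-⅖ + 51*r/10))
B(283, 480) - (-89713 + 155213) = (39/5 + (153/10)*283 + (⅕)*480*(-4 + 51*283)) - (-89713 + 155213) = (39/5 + 43299/10 + (⅕)*480*(-4 + 14433)) - 1*65500 = (39/5 + 43299/10 + (⅕)*480*14429) - 65500 = (39/5 + 43299/10 + 1385184) - 65500 = 13895217/10 - 65500 = 13240217/10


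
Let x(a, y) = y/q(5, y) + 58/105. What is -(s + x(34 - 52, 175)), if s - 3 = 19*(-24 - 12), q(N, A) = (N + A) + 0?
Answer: 856139/1260 ≈ 679.48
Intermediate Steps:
q(N, A) = A + N (q(N, A) = (A + N) + 0 = A + N)
s = -681 (s = 3 + 19*(-24 - 12) = 3 + 19*(-36) = 3 - 684 = -681)
x(a, y) = 58/105 + y/(5 + y) (x(a, y) = y/(y + 5) + 58/105 = y/(5 + y) + 58*(1/105) = y/(5 + y) + 58/105 = 58/105 + y/(5 + y))
-(s + x(34 - 52, 175)) = -(-681 + (290 + 163*175)/(105*(5 + 175))) = -(-681 + (1/105)*(290 + 28525)/180) = -(-681 + (1/105)*(1/180)*28815) = -(-681 + 1921/1260) = -1*(-856139/1260) = 856139/1260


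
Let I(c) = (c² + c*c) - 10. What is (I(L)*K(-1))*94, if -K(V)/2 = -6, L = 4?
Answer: 24816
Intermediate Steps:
K(V) = 12 (K(V) = -2*(-6) = 12)
I(c) = -10 + 2*c² (I(c) = (c² + c²) - 10 = 2*c² - 10 = -10 + 2*c²)
(I(L)*K(-1))*94 = ((-10 + 2*4²)*12)*94 = ((-10 + 2*16)*12)*94 = ((-10 + 32)*12)*94 = (22*12)*94 = 264*94 = 24816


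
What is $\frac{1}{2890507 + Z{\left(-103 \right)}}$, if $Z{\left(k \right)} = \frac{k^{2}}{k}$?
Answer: $\frac{1}{2890404} \approx 3.4597 \cdot 10^{-7}$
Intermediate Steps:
$Z{\left(k \right)} = k$
$\frac{1}{2890507 + Z{\left(-103 \right)}} = \frac{1}{2890507 - 103} = \frac{1}{2890404}$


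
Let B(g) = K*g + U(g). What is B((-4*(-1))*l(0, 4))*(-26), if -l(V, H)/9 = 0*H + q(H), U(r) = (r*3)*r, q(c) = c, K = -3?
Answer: -1628640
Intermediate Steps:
U(r) = 3*r² (U(r) = (3*r)*r = 3*r²)
l(V, H) = -9*H (l(V, H) = -9*(0*H + H) = -9*(0 + H) = -9*H)
B(g) = -3*g + 3*g²
B((-4*(-1))*l(0, 4))*(-26) = (3*((-4*(-1))*(-9*4))*(-1 + (-4*(-1))*(-9*4)))*(-26) = (3*(4*(-36))*(-1 + 4*(-36)))*(-26) = (3*(-144)*(-1 - 144))*(-26) = (3*(-144)*(-145))*(-26) = 62640*(-26) = -1628640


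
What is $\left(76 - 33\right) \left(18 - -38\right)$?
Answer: $2408$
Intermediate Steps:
$\left(76 - 33\right) \left(18 - -38\right) = 43 \left(18 + 38\right) = 43 \cdot 56 = 2408$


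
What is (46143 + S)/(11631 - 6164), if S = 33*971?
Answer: 78186/5467 ≈ 14.301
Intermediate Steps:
S = 32043
(46143 + S)/(11631 - 6164) = (46143 + 32043)/(11631 - 6164) = 78186/5467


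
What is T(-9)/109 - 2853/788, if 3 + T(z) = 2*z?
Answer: -327525/85892 ≈ -3.8132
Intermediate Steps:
T(z) = -3 + 2*z
T(-9)/109 - 2853/788 = (-3 + 2*(-9))/109 - 2853/788 = (-3 - 18)*(1/109) - 2853*1/788 = -21*1/109 - 2853/788 = -21/109 - 2853/788 = -327525/85892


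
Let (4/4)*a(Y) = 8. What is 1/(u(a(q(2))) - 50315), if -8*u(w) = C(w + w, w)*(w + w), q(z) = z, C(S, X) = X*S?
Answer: -1/50571 ≈ -1.9774e-5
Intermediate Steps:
C(S, X) = S*X
a(Y) = 8
u(w) = -w**3/2 (u(w) = -(w + w)*w*(w + w)/8 = -(2*w)*w*2*w/8 = -2*w**2*2*w/8 = -w**3/2)
1/(u(a(q(2))) - 50315) = 1/(-1/2*8**3 - 50315) = 1/(-1/2*512 - 50315) = 1/(-256 - 50315) = 1/(-50571) = -1/50571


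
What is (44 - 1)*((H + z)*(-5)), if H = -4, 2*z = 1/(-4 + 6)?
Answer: 3225/4 ≈ 806.25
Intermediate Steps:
z = 1/4 (z = 1/(2*(-4 + 6)) = (1/2)/2 = (1/2)*(1/2) = 1/4 ≈ 0.25000)
(44 - 1)*((H + z)*(-5)) = (44 - 1)*((-4 + 1/4)*(-5)) = 43*(-15/4*(-5)) = 43*(75/4) = 3225/4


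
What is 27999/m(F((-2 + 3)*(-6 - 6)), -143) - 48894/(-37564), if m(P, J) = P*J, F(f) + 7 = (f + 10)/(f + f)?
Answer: 6600688059/222923558 ≈ 29.610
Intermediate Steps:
F(f) = -7 + (10 + f)/(2*f) (F(f) = -7 + (f + 10)/(f + f) = -7 + (10 + f)/((2*f)) = -7 + (10 + f)*(1/(2*f)) = -7 + (10 + f)/(2*f))
m(P, J) = J*P
27999/m(F((-2 + 3)*(-6 - 6)), -143) - 48894/(-37564) = 27999/((-143*(-13/2 + 5/(((-2 + 3)*(-6 - 6)))))) - 48894/(-37564) = 27999/((-143*(-13/2 + 5/((1*(-12)))))) - 48894*(-1/37564) = 27999/((-143*(-13/2 + 5/(-12)))) + 24447/18782 = 27999/((-143*(-13/2 + 5*(-1/12)))) + 24447/18782 = 27999/((-143*(-13/2 - 5/12))) + 24447/18782 = 27999/((-143*(-83/12))) + 24447/18782 = 27999/(11869/12) + 24447/18782 = 27999*(12/11869) + 24447/18782 = 335988/11869 + 24447/18782 = 6600688059/222923558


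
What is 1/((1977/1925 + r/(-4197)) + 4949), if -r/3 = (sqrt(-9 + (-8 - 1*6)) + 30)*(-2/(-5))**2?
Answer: 17950426465088425/88855157485136733258 - 207366775*I*sqrt(23)/44427578742568366629 ≈ 0.00020202 - 2.2385e-11*I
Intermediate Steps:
r = -72/5 - 12*I*sqrt(23)/25 (r = -3*(sqrt(-9 + (-8 - 1*6)) + 30)*(-2/(-5))**2 = -3*(sqrt(-9 + (-8 - 6)) + 30)*(-2*(-1/5))**2 = -3*(sqrt(-9 - 14) + 30)*(2/5)**2 = -3*(sqrt(-23) + 30)*4/25 = -3*(I*sqrt(23) + 30)*4/25 = -3*(30 + I*sqrt(23))*4/25 = -3*(24/5 + 4*I*sqrt(23)/25) = -72/5 - 12*I*sqrt(23)/25 ≈ -14.4 - 2.302*I)
1/((1977/1925 + r/(-4197)) + 4949) = 1/((1977/1925 + (-72/5 - 12*I*sqrt(23)/25)/(-4197)) + 4949) = 1/((1977*(1/1925) + (-72/5 - 12*I*sqrt(23)/25)*(-1/4197)) + 4949) = 1/((1977/1925 + (24/6995 + 4*I*sqrt(23)/34975)) + 4949) = 1/((2775063/2693075 + 4*I*sqrt(23)/34975) + 4949) = 1/(13330803238/2693075 + 4*I*sqrt(23)/34975)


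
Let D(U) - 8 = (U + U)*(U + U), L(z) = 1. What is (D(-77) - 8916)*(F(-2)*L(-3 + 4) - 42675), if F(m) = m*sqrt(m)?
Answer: -631931400 - 29616*I*sqrt(2) ≈ -6.3193e+8 - 41883.0*I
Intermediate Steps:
F(m) = m**(3/2)
D(U) = 8 + 4*U**2 (D(U) = 8 + (U + U)*(U + U) = 8 + (2*U)*(2*U) = 8 + 4*U**2)
(D(-77) - 8916)*(F(-2)*L(-3 + 4) - 42675) = ((8 + 4*(-77)**2) - 8916)*((-2)**(3/2)*1 - 42675) = ((8 + 4*5929) - 8916)*(-2*I*sqrt(2)*1 - 42675) = ((8 + 23716) - 8916)*(-2*I*sqrt(2) - 42675) = (23724 - 8916)*(-42675 - 2*I*sqrt(2)) = 14808*(-42675 - 2*I*sqrt(2)) = -631931400 - 29616*I*sqrt(2)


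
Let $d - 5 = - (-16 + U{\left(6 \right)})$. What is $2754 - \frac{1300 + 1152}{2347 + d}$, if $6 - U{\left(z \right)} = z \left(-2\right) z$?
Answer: $\frac{3152104}{1145} \approx 2752.9$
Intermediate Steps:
$U{\left(z \right)} = 6 + 2 z^{2}$ ($U{\left(z \right)} = 6 - z \left(-2\right) z = 6 - - 2 z z = 6 - - 2 z^{2} = 6 + 2 z^{2}$)
$d = -57$ ($d = 5 - \left(-16 + \left(6 + 2 \cdot 6^{2}\right)\right) = 5 - \left(-16 + \left(6 + 2 \cdot 36\right)\right) = 5 - \left(-16 + \left(6 + 72\right)\right) = 5 - \left(-16 + 78\right) = 5 - 62 = -57$)
$2754 - \frac{1300 + 1152}{2347 + d} = 2754 - \frac{1300 + 1152}{2347 - 57} = 2754 - \frac{2452}{2290} = 2754 - 2452 \cdot \frac{1}{2290} = 2754 - \frac{1226}{1145} = \frac{3152104}{1145}$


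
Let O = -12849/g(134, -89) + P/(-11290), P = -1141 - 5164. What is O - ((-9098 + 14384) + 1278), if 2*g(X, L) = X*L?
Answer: -88344143671/13464454 ≈ -6561.3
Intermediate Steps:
P = -6305
g(X, L) = L*X/2 (g(X, L) = (X*L)/2 = (L*X)/2 = L*X/2)
O = 36532385/13464454 (O = -12849/((1/2)*(-89)*134) - 6305/(-11290) = -12849/(-5963) - 6305*(-1/11290) = -12849*(-1/5963) + 1261/2258 = 12849/5963 + 1261/2258 = 36532385/13464454 ≈ 2.7132)
O - ((-9098 + 14384) + 1278) = 36532385/13464454 - ((-9098 + 14384) + 1278) = 36532385/13464454 - (5286 + 1278) = 36532385/13464454 - 1*6564 = 36532385/13464454 - 6564 = -88344143671/13464454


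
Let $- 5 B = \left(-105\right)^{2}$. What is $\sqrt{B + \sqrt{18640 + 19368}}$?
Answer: $\sqrt{-2205 + 2 \sqrt{9502}} \approx 44.833 i$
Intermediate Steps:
$B = -2205$ ($B = - \frac{\left(-105\right)^{2}}{5} = \left(- \frac{1}{5}\right) 11025 = -2205$)
$\sqrt{B + \sqrt{18640 + 19368}} = \sqrt{-2205 + \sqrt{18640 + 19368}} = \sqrt{-2205 + \sqrt{38008}} = \sqrt{-2205 + 2 \sqrt{9502}}$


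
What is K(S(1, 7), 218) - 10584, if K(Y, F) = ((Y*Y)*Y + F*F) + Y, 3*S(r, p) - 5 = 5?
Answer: 998470/27 ≈ 36980.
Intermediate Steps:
S(r, p) = 10/3 (S(r, p) = 5/3 + (⅓)*5 = 5/3 + 5/3 = 10/3)
K(Y, F) = Y + F² + Y³ (K(Y, F) = (Y²*Y + F²) + Y = (Y³ + F²) + Y = (F² + Y³) + Y = Y + F² + Y³)
K(S(1, 7), 218) - 10584 = (10/3 + 218² + (10/3)³) - 10584 = (10/3 + 47524 + 1000/27) - 10584 = 1284238/27 - 10584 = 998470/27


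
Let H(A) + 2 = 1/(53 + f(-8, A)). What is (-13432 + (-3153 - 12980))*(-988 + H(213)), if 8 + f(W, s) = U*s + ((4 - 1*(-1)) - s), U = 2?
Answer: 7697809485/263 ≈ 2.9269e+7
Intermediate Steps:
f(W, s) = -3 + s (f(W, s) = -8 + (2*s + ((4 - 1*(-1)) - s)) = -8 + (2*s + ((4 + 1) - s)) = -8 + (2*s + (5 - s)) = -8 + (5 + s) = -3 + s)
H(A) = -2 + 1/(50 + A) (H(A) = -2 + 1/(53 + (-3 + A)) = -2 + 1/(50 + A))
(-13432 + (-3153 - 12980))*(-988 + H(213)) = (-13432 + (-3153 - 12980))*(-988 + (99 + 2*213)/(-50 - 1*213)) = (-13432 - 16133)*(-988 + (99 + 426)/(-50 - 213)) = -29565*(-988 + 525/(-263)) = -29565*(-988 - 1/263*525) = -29565*(-988 - 525/263) = -29565*(-260369/263) = 7697809485/263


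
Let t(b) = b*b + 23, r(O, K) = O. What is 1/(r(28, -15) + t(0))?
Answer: 1/51 ≈ 0.019608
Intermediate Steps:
t(b) = 23 + b² (t(b) = b² + 23 = 23 + b²)
1/(r(28, -15) + t(0)) = 1/(28 + (23 + 0²)) = 1/(28 + (23 + 0)) = 1/(28 + 23) = 1/51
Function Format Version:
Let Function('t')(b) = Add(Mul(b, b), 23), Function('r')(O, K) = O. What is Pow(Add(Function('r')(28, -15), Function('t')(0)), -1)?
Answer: Rational(1, 51) ≈ 0.019608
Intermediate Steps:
Function('t')(b) = Add(23, Pow(b, 2)) (Function('t')(b) = Add(Pow(b, 2), 23) = Add(23, Pow(b, 2)))
Pow(Add(Function('r')(28, -15), Function('t')(0)), -1) = Pow(Add(28, Add(23, Pow(0, 2))), -1) = Pow(Add(28, Add(23, 0)), -1) = Pow(Add(28, 23), -1) = Pow(51, -1) = Rational(1, 51)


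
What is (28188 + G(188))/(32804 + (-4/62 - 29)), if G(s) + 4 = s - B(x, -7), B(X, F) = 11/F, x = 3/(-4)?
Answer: 6157065/7112161 ≈ 0.86571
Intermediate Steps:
x = -3/4 (x = 3*(-1/4) = -3/4 ≈ -0.75000)
G(s) = -17/7 + s (G(s) = -4 + (s - 11/(-7)) = -4 + (s - 11*(-1)/7) = -4 + (s - 1*(-11/7)) = -4 + (s + 11/7) = -4 + (11/7 + s) = -17/7 + s)
(28188 + G(188))/(32804 + (-4/62 - 29)) = (28188 + (-17/7 + 188))/(32804 + (-4/62 - 29)) = (28188 + 1299/7)/(32804 + ((1/62)*(-4) - 29)) = 198615/(7*(32804 + (-2/31 - 29))) = 198615/(7*(32804 - 901/31)) = 198615/(7*(1016023/31)) = (198615/7)*(31/1016023) = 6157065/7112161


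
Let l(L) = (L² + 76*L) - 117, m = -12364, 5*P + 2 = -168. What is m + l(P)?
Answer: -13909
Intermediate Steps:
P = -34 (P = -⅖ + (⅕)*(-168) = -⅖ - 168/5 = -34)
l(L) = -117 + L² + 76*L
m + l(P) = -12364 + (-117 + (-34)² + 76*(-34)) = -12364 + (-117 + 1156 - 2584) = -12364 - 1545 = -13909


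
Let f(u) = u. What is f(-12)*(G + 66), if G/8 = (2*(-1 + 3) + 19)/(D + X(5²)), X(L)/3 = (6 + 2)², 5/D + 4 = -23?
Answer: -4161384/5179 ≈ -803.51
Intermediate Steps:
D = -5/27 (D = 5/(-4 - 23) = 5/(-27) = 5*(-1/27) = -5/27 ≈ -0.18519)
X(L) = 192 (X(L) = 3*(6 + 2)² = 3*8² = 3*64 = 192)
G = 4968/5179 (G = 8*((2*(-1 + 3) + 19)/(-5/27 + 192)) = 8*((2*2 + 19)/(5179/27)) = 8*((4 + 19)*(27/5179)) = 8*(23*(27/5179)) = 8*(621/5179) = 4968/5179 ≈ 0.95926)
f(-12)*(G + 66) = -12*(4968/5179 + 66) = -12*346782/5179 = -4161384/5179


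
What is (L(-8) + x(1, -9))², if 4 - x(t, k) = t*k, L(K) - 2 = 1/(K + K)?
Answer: 57121/256 ≈ 223.13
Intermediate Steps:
L(K) = 2 + 1/(2*K) (L(K) = 2 + 1/(K + K) = 2 + 1/(2*K))
x(t, k) = 4 - k*t (x(t, k) = 4 - t*k = 4 - k*t)
(L(-8) + x(1, -9))² = ((2 + (½)/(-8)) + (4 - 1*(-9)*1))² = ((2 + (½)*(-⅛)) + (4 + 9))² = ((2 - 1/16) + 13)² = (31/16 + 13)² = (239/16)² = 57121/256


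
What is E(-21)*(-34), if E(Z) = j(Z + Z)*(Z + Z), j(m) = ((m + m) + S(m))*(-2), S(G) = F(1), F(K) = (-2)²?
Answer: 228480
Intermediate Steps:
F(K) = 4
S(G) = 4
j(m) = -8 - 4*m (j(m) = ((m + m) + 4)*(-2) = (2*m + 4)*(-2) = (4 + 2*m)*(-2) = -8 - 4*m)
E(Z) = 2*Z*(-8 - 8*Z) (E(Z) = (-8 - 4*(Z + Z))*(Z + Z) = (-8 - 8*Z)*(2*Z) = 2*Z*(-8 - 8*Z))
E(-21)*(-34) = -16*(-21)*(1 - 21)*(-34) = -16*(-21)*(-20)*(-34) = -6720*(-34) = 228480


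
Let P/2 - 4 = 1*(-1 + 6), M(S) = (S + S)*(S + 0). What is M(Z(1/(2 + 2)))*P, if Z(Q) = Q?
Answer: 9/4 ≈ 2.2500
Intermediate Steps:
M(S) = 2*S**2 (M(S) = (2*S)*S = 2*S**2)
P = 18 (P = 8 + 2*(1*(-1 + 6)) = 8 + 2*(1*5) = 8 + 2*5 = 8 + 10 = 18)
M(Z(1/(2 + 2)))*P = (2*(1/(2 + 2))**2)*18 = (2*(1/4)**2)*18 = (2*(1/16))*18 = (1/8)*18 = 9/4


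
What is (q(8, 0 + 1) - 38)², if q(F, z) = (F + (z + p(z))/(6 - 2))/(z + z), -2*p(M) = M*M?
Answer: 294849/256 ≈ 1151.8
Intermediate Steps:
p(M) = -M²/2 (p(M) = -M*M/2 = -M²/2)
q(F, z) = (F - z²/8 + z/4)/(2*z) (q(F, z) = (F + (z - z²/2)/(6 - 2))/(z + z) = (F + (z - z²/2)/4)/((2*z)) = (F + (z - z²/2)*(¼))*(1/(2*z)) = (F + (-z²/8 + z/4))*(1/(2*z)) = (F - z²/8 + z/4)*(1/(2*z)) = (F - z²/8 + z/4)/(2*z))
(q(8, 0 + 1) - 38)² = ((⅛ - (0 + 1)/16 + (½)*8/(0 + 1)) - 38)² = ((⅛ - 1/16*1 + (½)*8/1) - 38)² = ((⅛ - 1/16 + (½)*8*1) - 38)² = ((⅛ - 1/16 + 4) - 38)² = (65/16 - 38)² = (-543/16)² = 294849/256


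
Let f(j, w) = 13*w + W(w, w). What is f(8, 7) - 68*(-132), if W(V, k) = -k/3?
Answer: 27194/3 ≈ 9064.7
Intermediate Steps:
W(V, k) = -k/3 (W(V, k) = -k*(⅓) = -k/3)
f(j, w) = 38*w/3 (f(j, w) = 13*w - w/3 = 38*w/3)
f(8, 7) - 68*(-132) = (38/3)*7 - 68*(-132) = 266/3 + 8976 = 27194/3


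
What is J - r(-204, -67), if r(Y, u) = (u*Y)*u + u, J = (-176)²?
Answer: 946799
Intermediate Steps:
J = 30976
r(Y, u) = u + Y*u² (r(Y, u) = (Y*u)*u + u = Y*u² + u = u + Y*u²)
J - r(-204, -67) = 30976 - (-67)*(1 - 204*(-67)) = 30976 - (-67)*(1 + 13668) = 30976 - (-67)*13669 = 30976 - 1*(-915823) = 30976 + 915823 = 946799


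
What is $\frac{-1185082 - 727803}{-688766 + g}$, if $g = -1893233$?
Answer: $\frac{1912885}{2581999} \approx 0.74085$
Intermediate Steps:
$\frac{-1185082 - 727803}{-688766 + g} = \frac{-1185082 - 727803}{-688766 - 1893233} = - \frac{1912885}{-2581999} = \left(-1912885\right) \left(- \frac{1}{2581999}\right) = \frac{1912885}{2581999}$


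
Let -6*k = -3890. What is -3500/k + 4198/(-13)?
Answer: -1660322/5057 ≈ -328.32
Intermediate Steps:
k = 1945/3 (k = -⅙*(-3890) = 1945/3 ≈ 648.33)
-3500/k + 4198/(-13) = -3500/1945/3 + 4198/(-13) = -3500*3/1945 + 4198*(-1/13) = -2100/389 - 4198/13 = -1660322/5057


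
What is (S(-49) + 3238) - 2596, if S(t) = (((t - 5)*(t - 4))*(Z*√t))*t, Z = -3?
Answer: 642 + 2944998*I ≈ 642.0 + 2.945e+6*I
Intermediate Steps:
S(t) = -3*t^(3/2)*(-5 + t)*(-4 + t) (S(t) = (((t - 5)*(t - 4))*(-3*√t))*t = (((-5 + t)*(-4 + t))*(-3*√t))*t = (-3*√t*(-5 + t)*(-4 + t))*t = -3*t^(3/2)*(-5 + t)*(-4 + t))
(S(-49) + 3238) - 2596 = (3*(-49)^(3/2)*(-20 - 1*(-49)² + 9*(-49)) + 3238) - 2596 = (3*(-343*I)*(-20 - 1*2401 - 441) + 3238) - 2596 = (3*(-343*I)*(-20 - 2401 - 441) + 3238) - 2596 = (3*(-343*I)*(-2862) + 3238) - 2596 = (2944998*I + 3238) - 2596 = (3238 + 2944998*I) - 2596 = 642 + 2944998*I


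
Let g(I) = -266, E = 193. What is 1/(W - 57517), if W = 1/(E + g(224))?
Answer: -73/4198742 ≈ -1.7386e-5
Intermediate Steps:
W = -1/73 (W = 1/(193 - 266) = 1/(-73) = -1/73 ≈ -0.013699)
1/(W - 57517) = 1/(-1/73 - 57517) = 1/(-4198742/73) = -73/4198742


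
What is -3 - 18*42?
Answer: -759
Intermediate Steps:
-3 - 18*42 = -3 - 756 = -759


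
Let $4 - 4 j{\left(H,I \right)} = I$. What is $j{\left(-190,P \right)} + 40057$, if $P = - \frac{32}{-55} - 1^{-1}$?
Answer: $\frac{8812783}{220} \approx 40058.0$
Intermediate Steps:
$P = - \frac{23}{55}$ ($P = \left(-32\right) \left(- \frac{1}{55}\right) - 1 = \frac{32}{55} - 1 = - \frac{23}{55} \approx -0.41818$)
$j{\left(H,I \right)} = 1 - \frac{I}{4}$
$j{\left(-190,P \right)} + 40057 = \left(1 - - \frac{23}{220}\right) + 40057 = \left(1 + \frac{23}{220}\right) + 40057 = \frac{243}{220} + 40057 = \frac{8812783}{220}$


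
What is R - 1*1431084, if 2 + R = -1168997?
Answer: -2600083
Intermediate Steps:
R = -1168999 (R = -2 - 1168997 = -1168999)
R - 1*1431084 = -1168999 - 1*1431084 = -1168999 - 1431084 = -2600083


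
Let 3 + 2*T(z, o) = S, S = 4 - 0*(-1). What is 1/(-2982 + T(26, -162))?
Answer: -2/5963 ≈ -0.00033540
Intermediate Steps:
S = 4 (S = 4 - 4*0 = 4 + 0 = 4)
T(z, o) = ½ (T(z, o) = -3/2 + (½)*4 = -3/2 + 2 = ½)
1/(-2982 + T(26, -162)) = 1/(-2982 + ½) = 1/(-5963/2) = -2/5963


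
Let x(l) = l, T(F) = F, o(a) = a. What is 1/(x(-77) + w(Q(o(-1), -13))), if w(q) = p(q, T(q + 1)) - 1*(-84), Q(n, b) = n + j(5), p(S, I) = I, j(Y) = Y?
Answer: 1/12 ≈ 0.083333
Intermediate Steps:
Q(n, b) = 5 + n (Q(n, b) = n + 5 = 5 + n)
w(q) = 85 + q (w(q) = (q + 1) - 1*(-84) = (1 + q) + 84 = 85 + q)
1/(x(-77) + w(Q(o(-1), -13))) = 1/(-77 + (85 + (5 - 1))) = 1/(-77 + (85 + 4)) = 1/(-77 + 89) = 1/12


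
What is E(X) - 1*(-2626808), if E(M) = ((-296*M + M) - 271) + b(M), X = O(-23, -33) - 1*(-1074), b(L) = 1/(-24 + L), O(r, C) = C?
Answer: 2358872515/1017 ≈ 2.3194e+6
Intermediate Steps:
X = 1041 (X = -33 - 1*(-1074) = -33 + 1074 = 1041)
E(M) = -271 + 1/(-24 + M) - 295*M (E(M) = ((-296*M + M) - 271) + 1/(-24 + M) = (-295*M - 271) + 1/(-24 + M) = (-271 - 295*M) + 1/(-24 + M) = -271 + 1/(-24 + M) - 295*M)
E(X) - 1*(-2626808) = (6505 - 295*1041² + 6809*1041)/(-24 + 1041) - 1*(-2626808) = (6505 - 295*1083681 + 7088169)/1017 + 2626808 = (6505 - 319685895 + 7088169)/1017 + 2626808 = (1/1017)*(-312591221) + 2626808 = -312591221/1017 + 2626808 = 2358872515/1017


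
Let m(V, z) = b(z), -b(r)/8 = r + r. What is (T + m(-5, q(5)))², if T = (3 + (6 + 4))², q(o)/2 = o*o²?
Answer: 14676561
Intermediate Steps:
b(r) = -16*r (b(r) = -8*(r + r) = -16*r)
q(o) = 2*o³ (q(o) = 2*(o*o²) = 2*o³)
m(V, z) = -16*z
T = 169 (T = (3 + 10)² = 13² = 169)
(T + m(-5, q(5)))² = (169 - 32*5³)² = (169 - 32*125)² = (169 - 16*250)² = (169 - 4000)² = (-3831)² = 14676561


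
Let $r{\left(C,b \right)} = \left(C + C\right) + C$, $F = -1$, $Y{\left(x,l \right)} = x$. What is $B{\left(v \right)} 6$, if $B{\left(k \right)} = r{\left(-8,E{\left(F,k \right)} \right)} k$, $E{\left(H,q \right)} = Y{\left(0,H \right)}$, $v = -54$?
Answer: $7776$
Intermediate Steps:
$E{\left(H,q \right)} = 0$
$r{\left(C,b \right)} = 3 C$ ($r{\left(C,b \right)} = 2 C + C = 3 C$)
$B{\left(k \right)} = - 24 k$ ($B{\left(k \right)} = 3 \left(-8\right) k = - 24 k$)
$B{\left(v \right)} 6 = \left(-24\right) \left(-54\right) 6 = 1296 \cdot 6 = 7776$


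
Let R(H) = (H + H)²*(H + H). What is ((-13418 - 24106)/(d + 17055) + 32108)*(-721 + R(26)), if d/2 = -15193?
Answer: 59881326252264/13331 ≈ 4.4919e+9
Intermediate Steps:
d = -30386 (d = 2*(-15193) = -30386)
R(H) = 8*H³ (R(H) = (2*H)²*(2*H) = (4*H²)*(2*H) = 8*H³)
((-13418 - 24106)/(d + 17055) + 32108)*(-721 + R(26)) = ((-13418 - 24106)/(-30386 + 17055) + 32108)*(-721 + 8*26³) = (-37524/(-13331) + 32108)*(-721 + 8*17576) = (-37524*(-1/13331) + 32108)*(-721 + 140608) = (37524/13331 + 32108)*139887 = (428069272/13331)*139887 = 59881326252264/13331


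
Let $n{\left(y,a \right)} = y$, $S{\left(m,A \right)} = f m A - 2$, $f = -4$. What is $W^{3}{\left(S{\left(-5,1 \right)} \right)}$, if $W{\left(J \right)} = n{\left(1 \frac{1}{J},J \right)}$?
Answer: $\frac{1}{5832} \approx 0.00017147$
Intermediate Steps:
$S{\left(m,A \right)} = -2 - 4 A m$ ($S{\left(m,A \right)} = - 4 m A - 2 = - 4 A m - 2 = -2 - 4 A m$)
$W{\left(J \right)} = \frac{1}{J}$ ($W{\left(J \right)} = 1 \frac{1}{J} = \frac{1}{J}$)
$W^{3}{\left(S{\left(-5,1 \right)} \right)} = \left(\frac{1}{-2 - 4 \left(-5\right)}\right)^{3} = \left(\frac{1}{-2 + 20}\right)^{3} = \left(\frac{1}{18}\right)^{3} = \frac{1}{5832}$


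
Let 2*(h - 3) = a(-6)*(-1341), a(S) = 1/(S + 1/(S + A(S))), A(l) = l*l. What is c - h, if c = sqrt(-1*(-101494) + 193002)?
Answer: -20652/179 + 4*sqrt(18406) ≈ 427.30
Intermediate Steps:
A(l) = l**2
a(S) = 1/(S + 1/(S + S**2))
h = 20652/179 (h = 3 + (-6*(1 - 6)/(1 + (-6)**2 + (-6)**3)*(-1341))/2 = 3 + (-6*(-5)/(1 + 36 - 216)*(-1341))/2 = 3 + (-6*(-5)/(-179)*(-1341))/2 = 3 + (-6*(-1/179)*(-5)*(-1341))/2 = 3 + (-30/179*(-1341))/2 = 3 + (1/2)*(40230/179) = 3 + 20115/179 = 20652/179 ≈ 115.37)
c = 4*sqrt(18406) (c = sqrt(101494 + 193002) = sqrt(294496) = 4*sqrt(18406) ≈ 542.67)
c - h = 4*sqrt(18406) - 1*20652/179 = 4*sqrt(18406) - 20652/179 = -20652/179 + 4*sqrt(18406)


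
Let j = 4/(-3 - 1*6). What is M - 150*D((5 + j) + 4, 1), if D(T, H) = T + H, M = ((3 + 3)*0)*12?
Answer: -4300/3 ≈ -1433.3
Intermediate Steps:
j = -4/9 (j = 4/(-3 - 6) = 4/(-9) = 4*(-1/9) = -4/9 ≈ -0.44444)
M = 0 (M = (6*0)*12 = 0*12 = 0)
D(T, H) = H + T
M - 150*D((5 + j) + 4, 1) = 0 - 150*(1 + ((5 - 4/9) + 4)) = 0 - 150*(1 + (41/9 + 4)) = 0 - 150*(1 + 77/9) = 0 - 150*86/9 = 0 - 4300/3 = -4300/3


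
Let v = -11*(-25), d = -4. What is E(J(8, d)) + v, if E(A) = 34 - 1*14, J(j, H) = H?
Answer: 295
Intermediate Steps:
E(A) = 20 (E(A) = 34 - 14 = 20)
v = 275
E(J(8, d)) + v = 20 + 275 = 295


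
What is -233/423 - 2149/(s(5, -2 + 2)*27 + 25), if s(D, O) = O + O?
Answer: -914852/10575 ≈ -86.511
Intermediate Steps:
s(D, O) = 2*O
-233/423 - 2149/(s(5, -2 + 2)*27 + 25) = -233/423 - 2149/((2*(-2 + 2))*27 + 25) = -233*1/423 - 2149/((2*0)*27 + 25) = -233/423 - 2149/(0*27 + 25) = -233/423 - 2149/(0 + 25) = -233/423 - 2149/25 = -914852/10575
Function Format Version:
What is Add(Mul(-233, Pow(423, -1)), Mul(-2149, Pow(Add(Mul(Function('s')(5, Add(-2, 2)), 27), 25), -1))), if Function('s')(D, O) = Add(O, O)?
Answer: Rational(-914852, 10575) ≈ -86.511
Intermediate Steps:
Function('s')(D, O) = Mul(2, O)
Add(Mul(-233, Pow(423, -1)), Mul(-2149, Pow(Add(Mul(Function('s')(5, Add(-2, 2)), 27), 25), -1))) = Add(Mul(-233, Pow(423, -1)), Mul(-2149, Pow(Add(Mul(Mul(2, Add(-2, 2)), 27), 25), -1))) = Add(Mul(-233, Rational(1, 423)), Mul(-2149, Pow(Add(Mul(Mul(2, 0), 27), 25), -1))) = Add(Rational(-233, 423), Mul(-2149, Pow(Add(Mul(0, 27), 25), -1))) = Add(Rational(-233, 423), Mul(-2149, Pow(Add(0, 25), -1))) = Add(Rational(-233, 423), Mul(-2149, Pow(25, -1))) = Add(Rational(-233, 423), Mul(-2149, Rational(1, 25))) = Add(Rational(-233, 423), Rational(-2149, 25)) = Rational(-914852, 10575)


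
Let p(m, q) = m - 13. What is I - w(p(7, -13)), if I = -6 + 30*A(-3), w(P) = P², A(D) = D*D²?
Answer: -852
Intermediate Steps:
p(m, q) = -13 + m
A(D) = D³
I = -816 (I = -6 + 30*(-3)³ = -6 + 30*(-27) = -6 - 810 = -816)
I - w(p(7, -13)) = -816 - (-13 + 7)² = -816 - 1*(-6)² = -816 - 1*36 = -816 - 36 = -852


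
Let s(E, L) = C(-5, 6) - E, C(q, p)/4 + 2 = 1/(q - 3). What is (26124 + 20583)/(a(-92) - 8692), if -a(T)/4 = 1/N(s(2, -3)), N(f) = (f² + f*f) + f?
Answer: -4904235/912662 ≈ -5.3736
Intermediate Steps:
C(q, p) = -8 + 4/(-3 + q) (C(q, p) = -8 + 4/(q - 3) = -8 + 4/(-3 + q))
s(E, L) = -17/2 - E (s(E, L) = 4*(7 - 2*(-5))/(-3 - 5) - E = 4*(7 + 10)/(-8) - E = 4*(-⅛)*17 - E = -17/2 - E)
N(f) = f + 2*f² (N(f) = (f² + f²) + f = 2*f² + f = f + 2*f²)
a(T) = -2/105 (a(T) = -4*1/((1 + 2*(-17/2 - 1*2))*(-17/2 - 1*2)) = -4*1/((1 + 2*(-17/2 - 2))*(-17/2 - 2)) = -4*(-2/(21*(1 + 2*(-21/2)))) = -4*(-2/(21*(1 - 21))) = -4/((-21/2*(-20))) = -4/210 = -4*1/210 = -2/105)
(26124 + 20583)/(a(-92) - 8692) = (26124 + 20583)/(-2/105 - 8692) = 46707/(-912662/105) = 46707*(-105/912662) = -4904235/912662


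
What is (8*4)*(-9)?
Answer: -288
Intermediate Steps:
(8*4)*(-9) = 32*(-9) = -288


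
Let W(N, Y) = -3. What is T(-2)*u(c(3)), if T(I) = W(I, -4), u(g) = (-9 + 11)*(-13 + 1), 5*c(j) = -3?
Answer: 72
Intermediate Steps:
c(j) = -3/5 (c(j) = (1/5)*(-3) = -3/5)
u(g) = -24 (u(g) = 2*(-12) = -24)
T(I) = -3
T(-2)*u(c(3)) = -3*(-24) = 72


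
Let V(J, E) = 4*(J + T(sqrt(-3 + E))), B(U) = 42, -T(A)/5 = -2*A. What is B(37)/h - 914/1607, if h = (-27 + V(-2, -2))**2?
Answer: 4*(-639800*sqrt(5) + 1564961*I)/(40175*(-271*I + 112*sqrt(5))) ≈ -0.57211 + 0.00309*I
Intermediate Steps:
T(A) = 10*A (T(A) = -(-10)*A = 10*A)
V(J, E) = 4*J + 40*sqrt(-3 + E) (V(J, E) = 4*(J + 10*sqrt(-3 + E)) = 4*J + 40*sqrt(-3 + E))
h = (-35 + 40*I*sqrt(5))**2 (h = (-27 + (4*(-2) + 40*sqrt(-3 - 2)))**2 = (-27 + (-8 + 40*sqrt(-5)))**2 = (-27 + (-8 + 40*(I*sqrt(5))))**2 = (-27 + (-8 + 40*I*sqrt(5)))**2 = (-35 + 40*I*sqrt(5))**2 ≈ -6775.0 - 6261.0*I)
B(37)/h - 914/1607 = 42/(-6775 - 2800*I*sqrt(5)) - 914/1607 = -914/1607 + 42/(-6775 - 2800*I*sqrt(5))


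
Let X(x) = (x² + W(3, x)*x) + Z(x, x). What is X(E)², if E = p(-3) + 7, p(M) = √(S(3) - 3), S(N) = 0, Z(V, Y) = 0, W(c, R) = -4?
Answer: 24 + 360*I*√3 ≈ 24.0 + 623.54*I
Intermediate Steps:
p(M) = I*√3 (p(M) = √(0 - 3) = √(-3) = I*√3)
E = 7 + I*√3 (E = I*√3 + 7 = 7 + I*√3 ≈ 7.0 + 1.732*I)
X(x) = x² - 4*x (X(x) = (x² - 4*x) + 0 = x² - 4*x)
X(E)² = ((7 + I*√3)*(-4 + (7 + I*√3)))² = ((7 + I*√3)*(3 + I*√3))² = ((3 + I*√3)*(7 + I*√3))² = (3 + I*√3)²*(7 + I*√3)²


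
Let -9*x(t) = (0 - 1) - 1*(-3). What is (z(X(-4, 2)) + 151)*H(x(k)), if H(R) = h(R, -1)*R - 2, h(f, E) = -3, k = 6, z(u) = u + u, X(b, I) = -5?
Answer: -188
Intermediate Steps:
z(u) = 2*u
x(t) = -2/9 (x(t) = -((0 - 1) - 1*(-3))/9 = -(-1 + 3)/9 = -⅑*2 = -2/9)
H(R) = -2 - 3*R (H(R) = -3*R - 2 = -2 - 3*R)
(z(X(-4, 2)) + 151)*H(x(k)) = (2*(-5) + 151)*(-2 - 3*(-2/9)) = (-10 + 151)*(-2 + ⅔) = 141*(-4/3) = -188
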